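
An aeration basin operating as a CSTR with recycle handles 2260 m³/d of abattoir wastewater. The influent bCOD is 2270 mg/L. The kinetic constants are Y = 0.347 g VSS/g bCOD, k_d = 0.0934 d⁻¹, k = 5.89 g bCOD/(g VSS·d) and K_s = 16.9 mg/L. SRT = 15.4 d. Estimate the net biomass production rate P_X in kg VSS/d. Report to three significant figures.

Effluent substrate depends only on kinetics and SRT: S = K_s(1 + k_d θ_c) / [θ_c(Yk − k_d) − 1] = 16.9 × (1 + 0.0934 × 15.4) / [15.4 × (0.347 × 5.89 − 0.0934) − 1] = 41.21 / 29.04 = 1.419 mg/L.
Y_obs = Y / (1 + k_d θ_c) = 0.347 / (1 + 0.0934 × 15.4) = 0.347 / 2.438 = 0.1423.
Q·(S₀ − S) = 2260 × (2270 − 1.42) × 10⁻³ = 5127 kg/d removed.
P_X = Y_obs · Q(S₀ − S) = 0.1423 × 5127 = 729.6 kg VSS/d.

P_X ≈ 730 kg VSS/d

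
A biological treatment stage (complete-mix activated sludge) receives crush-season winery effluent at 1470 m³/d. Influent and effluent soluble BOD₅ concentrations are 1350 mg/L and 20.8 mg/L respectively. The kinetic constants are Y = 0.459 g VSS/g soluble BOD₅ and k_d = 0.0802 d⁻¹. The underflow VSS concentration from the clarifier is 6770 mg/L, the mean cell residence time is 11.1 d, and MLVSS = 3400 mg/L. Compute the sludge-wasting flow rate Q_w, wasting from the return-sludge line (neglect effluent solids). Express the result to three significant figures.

From the SRT design equation V = Y Q (S₀−S) θ_c / [X (1 + k_d θ_c)] = 0.459 × 1470 × (1350 − 20.8) × 11.1 / [3400 × (1 + 0.0802 × 11.1)] = 9.96×10^6 / 6427 = 1549 m³.
θ_c = V·X/(Q_w·X_r) when wasting from the recycle, so Q_w = V·X/(θ_c·X_r) = 1549 × 3400 / (11.1 × 6770) = 70.08 m³/d.

Q_w ≈ 70.1 m³/d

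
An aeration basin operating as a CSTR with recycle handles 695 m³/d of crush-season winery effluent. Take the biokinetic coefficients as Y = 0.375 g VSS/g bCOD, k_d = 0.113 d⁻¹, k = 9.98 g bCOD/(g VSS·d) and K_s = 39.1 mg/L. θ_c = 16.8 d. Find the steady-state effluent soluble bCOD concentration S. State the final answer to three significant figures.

S ≈ 1.89 mg/L

For a completely mixed reactor with recycle the Lawrence–McCarty relation gives S = K_s·(1 + k_d·θ_c) / [θ_c·(Y·k − k_d) − 1] = 39.1 × (1 + 0.113 × 16.8) / [16.8 × (0.375 × 9.98 − 0.113) − 1] = 113.3 / 59.98 = 1.890 mg/L.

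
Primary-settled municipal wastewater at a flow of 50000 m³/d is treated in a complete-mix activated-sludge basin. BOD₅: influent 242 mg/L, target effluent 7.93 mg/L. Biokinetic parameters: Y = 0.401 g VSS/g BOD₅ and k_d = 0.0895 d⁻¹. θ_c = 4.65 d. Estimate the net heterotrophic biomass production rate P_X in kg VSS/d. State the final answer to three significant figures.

P_X ≈ 3310 kg VSS/d

Observed yield with endogenous decay: Y_obs = Y / (1 + k_d·θ_c) = 0.401 / (1 + 0.0895 × 4.65) = 0.401 / 1.416 = 0.2832 g VSS/g BOD₅.
Mass of BOD₅ removed per day: Q(S₀ − S) = 50000 × 234.1 g/m³ = 11704 kg/d.
Net biomass production P_X = Y_obs × Q·(S₀ − S) = 0.2832 × 11704 = 3314 kg VSS/d.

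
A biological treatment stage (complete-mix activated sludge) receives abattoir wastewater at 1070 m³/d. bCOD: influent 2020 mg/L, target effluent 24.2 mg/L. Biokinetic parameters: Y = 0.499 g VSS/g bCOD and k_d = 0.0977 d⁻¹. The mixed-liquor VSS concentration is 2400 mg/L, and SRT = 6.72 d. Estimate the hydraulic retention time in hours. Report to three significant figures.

τ ≈ 40.4 h

Rearranging the biomass balance for a CMAS with decay, V = Y·Q·ΔS·θ_c / [X·(1+k_d θ_c)] = 0.499 × 1070 × (2020 − 24.2) × 6.72 / [2400 × (1 + 0.0977 × 6.72)] = 7.16×10^6 / 3976 = 1801 m³.
τ = V/Q = 1801/1070 = 1.683 d, or 40.40 h.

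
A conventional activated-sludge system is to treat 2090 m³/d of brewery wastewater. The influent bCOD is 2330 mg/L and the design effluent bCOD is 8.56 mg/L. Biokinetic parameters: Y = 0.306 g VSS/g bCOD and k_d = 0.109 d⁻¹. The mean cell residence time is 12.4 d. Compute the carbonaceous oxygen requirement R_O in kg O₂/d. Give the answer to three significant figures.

R_O ≈ 3960 kg O₂/d

The observed yield is Y_obs = Y/(1 + k_d·θ_c) = 0.306 / (1 + 0.109 × 12.4) = 0.306 / 2.352 = 0.1301 g VSS per g bCOD removed.
Mass of bCOD removed per day: Q(S₀ − S) = 2090 × 2321 g/m³ = 4852 kg/d.
P_X = Y_obs·Q·(S₀ − S) = 0.1301 × 4852 = 631.3 kg VSS/d.
R_O = Q·ΔS − 1.42 P_X = 4852 − 896.5 = 3955 kg O₂/d.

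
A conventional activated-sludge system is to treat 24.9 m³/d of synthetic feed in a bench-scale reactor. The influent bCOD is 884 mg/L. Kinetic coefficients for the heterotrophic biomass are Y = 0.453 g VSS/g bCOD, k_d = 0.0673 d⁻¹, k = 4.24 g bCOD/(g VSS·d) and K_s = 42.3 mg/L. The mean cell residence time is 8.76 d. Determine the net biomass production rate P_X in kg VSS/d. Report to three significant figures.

P_X ≈ 6.24 kg VSS/d

Effluent substrate depends only on kinetics and SRT: S = K_s(1 + k_d θ_c) / [θ_c(Yk − k_d) − 1] = 42.3 × (1 + 0.0673 × 8.76) / [8.76 × (0.453 × 4.24 − 0.0673) − 1] = 67.24 / 15.24 = 4.413 mg/L.
The observed yield is Y_obs = Y/(1 + k_d·θ_c) = 0.453 / (1 + 0.0673 × 8.76) = 0.453 / 1.590 = 0.2850 g VSS per g bCOD removed.
ΔS = 884 − 4.41 = 879.6 mg/L, so the substrate removal rate is 24.9 × 879.6/1000 = 21.90 kg bCOD/d.
So the net sludge growth is P_X = 0.2850 × 21.90 = 6.242 kg VSS/d.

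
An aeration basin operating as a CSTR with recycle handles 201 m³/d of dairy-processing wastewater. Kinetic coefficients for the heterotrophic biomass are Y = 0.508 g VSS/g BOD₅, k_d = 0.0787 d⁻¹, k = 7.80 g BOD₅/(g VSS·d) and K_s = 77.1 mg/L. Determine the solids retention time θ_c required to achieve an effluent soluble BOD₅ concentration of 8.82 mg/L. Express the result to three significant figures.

From 1/θ_c = Y·k·S/(K_s + S) − k_d: Y·k·S/(K_s+S) = 0.508 × 7.80 × 8.82 / (77.1 + 8.82) = 0.4068 d⁻¹.
Then 1/θ_c = μ − k_d = 0.4068 − 0.0787 = 0.3281 d⁻¹, giving θ_c = 3.048 d.

θ_c ≈ 3.05 d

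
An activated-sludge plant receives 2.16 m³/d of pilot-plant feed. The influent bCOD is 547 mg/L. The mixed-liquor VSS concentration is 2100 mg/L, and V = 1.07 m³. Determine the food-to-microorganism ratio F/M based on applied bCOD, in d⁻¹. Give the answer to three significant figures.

F/M = applied load / biomass = Q·S₀/(V·X) = 2.16 × 547 / (1.070 × 2100) = 0.5258 d⁻¹.

F/M ≈ 0.526 d⁻¹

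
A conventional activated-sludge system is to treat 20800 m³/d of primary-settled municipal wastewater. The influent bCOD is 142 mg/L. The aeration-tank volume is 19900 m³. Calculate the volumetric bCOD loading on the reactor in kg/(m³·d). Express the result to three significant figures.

Applied bCOD load per unit volume = Q·S₀/V = (20800 × 142/1000)/19900 = 0.1484 kg bCOD·m⁻³·d⁻¹.

L_v ≈ 0.148 kg bCOD/(m³·d)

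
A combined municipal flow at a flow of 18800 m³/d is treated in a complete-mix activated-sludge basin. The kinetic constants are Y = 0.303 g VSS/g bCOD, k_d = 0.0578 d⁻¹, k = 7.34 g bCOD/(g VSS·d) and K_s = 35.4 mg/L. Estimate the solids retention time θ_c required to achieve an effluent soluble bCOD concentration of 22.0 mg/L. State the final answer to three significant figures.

θ_c ≈ 1.26 d

Specific growth rate at S = 22.0 mg/L: μ = YkS/(K_s+S) = 0.303·7.34·22.0/(35.4+22.0) = 0.8524 d⁻¹.
1/θ_c = 0.8524 − 0.0578 = 0.7946 d⁻¹, so θ_c = 1.258 d.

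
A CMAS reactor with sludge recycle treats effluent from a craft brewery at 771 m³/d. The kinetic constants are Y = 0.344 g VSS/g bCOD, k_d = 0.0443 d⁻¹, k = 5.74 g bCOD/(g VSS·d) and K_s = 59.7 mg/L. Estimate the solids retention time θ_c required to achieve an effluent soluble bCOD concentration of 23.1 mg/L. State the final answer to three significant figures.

θ_c ≈ 1.97 d

At the target effluent, Y k S/(K_s+S) = 0.344×5.74×23.1/82.80 = 0.5509 d⁻¹.
Then 1/θ_c = μ − k_d = 0.5509 − 0.0443 = 0.5066 d⁻¹, giving θ_c = 1.974 d.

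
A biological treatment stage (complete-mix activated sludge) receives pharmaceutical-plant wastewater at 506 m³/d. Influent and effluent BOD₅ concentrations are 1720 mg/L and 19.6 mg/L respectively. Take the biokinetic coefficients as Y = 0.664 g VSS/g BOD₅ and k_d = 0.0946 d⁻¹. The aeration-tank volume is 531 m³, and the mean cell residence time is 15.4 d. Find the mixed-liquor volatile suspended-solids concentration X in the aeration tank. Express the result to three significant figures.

From V·X·(1 + k_d·θ_c) = Y·Q·(S₀ − S)·θ_c: X = 0.664 × 506 × (1720 − 19.6) × 15.4 / [531 × (1 + 0.0946 × 15.4)] = 6744 mg/L.

X ≈ 6740 mg/L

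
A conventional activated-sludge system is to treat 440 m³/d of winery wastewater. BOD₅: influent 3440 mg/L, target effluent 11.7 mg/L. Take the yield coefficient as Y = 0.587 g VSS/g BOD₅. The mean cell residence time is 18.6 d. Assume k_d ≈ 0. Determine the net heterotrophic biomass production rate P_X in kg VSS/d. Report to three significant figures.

With endogenous decay neglected, the observed yield equals the true yield: Y_obs = Y = 0.587 g VSS/g BOD₅.
ΔS = 3440 − 11.7 = 3428 mg/L, so the substrate removal rate is 440 × 3428/1000 = 1508 kg BOD₅/d.
Net biomass production P_X = Y_obs × Q·(S₀ − S) = 0.5870 × 1508 = 885.5 kg VSS/d.

P_X ≈ 885 kg VSS/d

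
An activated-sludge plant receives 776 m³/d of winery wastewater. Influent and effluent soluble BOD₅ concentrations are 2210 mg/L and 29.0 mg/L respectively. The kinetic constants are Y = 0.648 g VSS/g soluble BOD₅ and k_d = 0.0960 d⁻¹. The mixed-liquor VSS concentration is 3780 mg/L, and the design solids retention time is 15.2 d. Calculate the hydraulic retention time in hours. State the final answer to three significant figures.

τ ≈ 55.5 h

From the SRT design equation V = Y Q (S₀−S) θ_c / [X (1 + k_d θ_c)] = 0.648 × 776 × (2210 − 29.0) × 15.2 / [3780 × (1 + 0.0960 × 15.2)] = 1.67×10^7 / 9296 = 1793 m³.
τ = V/Q = 1793/776 = 2.311 d, or 55.46 h.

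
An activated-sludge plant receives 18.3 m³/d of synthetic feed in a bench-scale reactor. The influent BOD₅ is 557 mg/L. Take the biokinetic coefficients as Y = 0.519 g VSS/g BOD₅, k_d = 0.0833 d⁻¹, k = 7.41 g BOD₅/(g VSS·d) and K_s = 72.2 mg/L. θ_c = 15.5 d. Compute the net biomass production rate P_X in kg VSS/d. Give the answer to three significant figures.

From the Monod/SRT balance for a CMAS, S = K_s·(1+k_d θ_c)/[θ_c·(Y k − k_d) − 1] = 72.2 × (1 + 0.0833 × 15.5) / [15.5 × (0.519 × 7.41 − 0.0833) − 1] = 165.4 / 57.32 = 2.886 mg/L.
Correct the yield for decay: Y_obs = Y/(1 + k_d θ_c) = 0.519 / (1 + 0.0833 × 15.5) = 0.519 / 2.291 = 0.2265.
Mass of BOD₅ removed per day: Q(S₀ − S) = 18.3 × 554.1 g/m³ = 10.14 kg/d.
P_X = Y_obs · Q(S₀ − S) = 0.2265 × 10.14 = 2.297 kg VSS/d.

P_X ≈ 2.30 kg VSS/d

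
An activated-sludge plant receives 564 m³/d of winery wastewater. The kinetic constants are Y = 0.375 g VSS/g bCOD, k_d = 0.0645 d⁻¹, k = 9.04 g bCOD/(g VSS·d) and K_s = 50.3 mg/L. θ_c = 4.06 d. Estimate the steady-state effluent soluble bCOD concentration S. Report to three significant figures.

Effluent substrate depends only on kinetics and SRT: S = K_s(1 + k_d θ_c) / [θ_c(Yk − k_d) − 1] = 50.3 × (1 + 0.0645 × 4.06) / [4.06 × (0.375 × 9.04 − 0.0645) − 1] = 63.47 / 12.50 = 5.077 mg/L.

S ≈ 5.08 mg/L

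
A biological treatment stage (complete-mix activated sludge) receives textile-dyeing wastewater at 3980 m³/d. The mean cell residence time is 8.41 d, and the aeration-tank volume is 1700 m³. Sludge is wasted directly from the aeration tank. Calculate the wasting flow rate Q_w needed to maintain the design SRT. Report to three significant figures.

With mixed-liquor wasting, θ_c = V/Q_w, so Q_w = V/θ_c = 1700/8.41 = 202.1 m³/d.

Q_w ≈ 202 m³/d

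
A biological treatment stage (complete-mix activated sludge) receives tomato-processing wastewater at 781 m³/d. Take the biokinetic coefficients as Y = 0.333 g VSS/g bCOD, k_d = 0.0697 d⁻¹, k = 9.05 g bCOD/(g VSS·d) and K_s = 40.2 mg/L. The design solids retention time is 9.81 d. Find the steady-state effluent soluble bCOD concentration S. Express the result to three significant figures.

S ≈ 2.43 mg/L

Effluent substrate depends only on kinetics and SRT: S = K_s(1 + k_d θ_c) / [θ_c(Yk − k_d) − 1] = 40.2 × (1 + 0.0697 × 9.81) / [9.81 × (0.333 × 9.05 − 0.0697) − 1] = 67.69 / 27.88 = 2.428 mg/L.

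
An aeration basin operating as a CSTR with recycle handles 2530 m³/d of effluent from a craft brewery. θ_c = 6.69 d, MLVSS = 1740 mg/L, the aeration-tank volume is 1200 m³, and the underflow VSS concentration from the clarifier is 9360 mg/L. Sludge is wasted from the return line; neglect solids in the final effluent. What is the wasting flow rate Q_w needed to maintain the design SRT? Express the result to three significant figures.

Q_w = (V·X)/(θ_c X_r) = 1200 × 1740 / (6.69 × 9360) = 33.34 m³/d.

Q_w ≈ 33.3 m³/d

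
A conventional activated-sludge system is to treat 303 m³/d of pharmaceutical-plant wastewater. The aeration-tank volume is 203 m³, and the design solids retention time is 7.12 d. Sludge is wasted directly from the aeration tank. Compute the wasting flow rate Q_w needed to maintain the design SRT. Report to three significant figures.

Wasting from the aeration tank: Q_w = V / θ_c = 203.0 / 7.12 = 28.51 m³/d.

Q_w ≈ 28.5 m³/d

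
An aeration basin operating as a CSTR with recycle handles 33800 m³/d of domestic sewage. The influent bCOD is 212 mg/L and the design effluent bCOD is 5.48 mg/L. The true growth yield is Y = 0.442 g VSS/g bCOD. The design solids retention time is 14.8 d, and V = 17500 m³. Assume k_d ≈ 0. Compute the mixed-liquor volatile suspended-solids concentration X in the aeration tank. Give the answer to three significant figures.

From V·X = Y·Q·(S₀ − S)·θ_c (decay neglected): X = 0.442 × 33800 × (212 − 5.48) × 14.8 / 17500 = 2609 mg/L.

X ≈ 2610 mg/L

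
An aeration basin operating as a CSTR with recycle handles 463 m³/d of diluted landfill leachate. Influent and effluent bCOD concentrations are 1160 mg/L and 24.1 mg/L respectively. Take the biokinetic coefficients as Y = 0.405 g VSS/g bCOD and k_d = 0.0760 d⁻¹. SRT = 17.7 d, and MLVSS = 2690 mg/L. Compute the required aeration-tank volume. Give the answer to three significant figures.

Rearranging the biomass balance for a CMAS with decay, V = Y·Q·ΔS·θ_c / [X·(1+k_d θ_c)] = 0.405 × 463 × (1160 − 24.1) × 17.7 / [2690 × (1 + 0.0760 × 17.7)] = 3.77×10^6 / 6309 = 597.6 m³.

V ≈ 598 m³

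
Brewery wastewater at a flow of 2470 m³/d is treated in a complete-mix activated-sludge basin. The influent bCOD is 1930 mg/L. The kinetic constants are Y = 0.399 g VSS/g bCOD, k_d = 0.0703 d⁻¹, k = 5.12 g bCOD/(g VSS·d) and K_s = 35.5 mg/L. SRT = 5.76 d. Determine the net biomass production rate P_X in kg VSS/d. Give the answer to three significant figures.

P_X ≈ 1350 kg VSS/d

Effluent substrate depends only on kinetics and SRT: S = K_s(1 + k_d θ_c) / [θ_c(Yk − k_d) − 1] = 35.5 × (1 + 0.0703 × 5.76) / [5.76 × (0.399 × 5.12 − 0.0703) − 1] = 49.87 / 10.36 = 4.813 mg/L.
Observed yield with endogenous decay: Y_obs = Y / (1 + k_d·θ_c) = 0.399 / (1 + 0.0703 × 5.76) = 0.399 / 1.405 = 0.2840 g VSS/g bCOD.
Mass of bCOD removed per day: Q(S₀ − S) = 2470 × 1925 g/m³ = 4755 kg/d.
P_X = Y_obs · Q(S₀ − S) = 0.2840 × 4755 = 1350 kg VSS/d.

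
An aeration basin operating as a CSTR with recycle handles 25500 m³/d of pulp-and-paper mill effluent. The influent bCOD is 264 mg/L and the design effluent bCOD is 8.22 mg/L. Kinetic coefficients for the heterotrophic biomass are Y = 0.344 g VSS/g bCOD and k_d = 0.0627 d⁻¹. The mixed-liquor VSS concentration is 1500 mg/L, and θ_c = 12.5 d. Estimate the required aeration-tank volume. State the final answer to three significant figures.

V ≈ 10500 m³

From the SRT design equation V = Y Q (S₀−S) θ_c / [X (1 + k_d θ_c)] = 0.344 × 25500 × (264 − 8.22) × 12.5 / [1500 × (1 + 0.0627 × 12.5)] = 2.8×10^7 / 2676 = 10482 m³.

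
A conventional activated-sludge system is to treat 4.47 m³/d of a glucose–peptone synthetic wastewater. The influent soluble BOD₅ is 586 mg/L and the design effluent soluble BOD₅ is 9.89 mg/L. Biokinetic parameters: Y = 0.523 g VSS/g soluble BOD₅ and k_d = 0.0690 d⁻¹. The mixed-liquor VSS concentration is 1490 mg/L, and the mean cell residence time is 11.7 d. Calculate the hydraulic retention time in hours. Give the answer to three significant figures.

τ ≈ 31.4 h

From the SRT design equation V = Y Q (S₀−S) θ_c / [X (1 + k_d θ_c)] = 0.523 × 4.47 × (586 − 9.89) × 11.7 / [1490 × (1 + 0.0690 × 11.7)] = 1.58×10^4 / 2693 = 5.852 m³.
HRT = V/Q = 5.852 m³ / 4.47 m³·d⁻¹ = 1.309 d × 24 = 31.42 h.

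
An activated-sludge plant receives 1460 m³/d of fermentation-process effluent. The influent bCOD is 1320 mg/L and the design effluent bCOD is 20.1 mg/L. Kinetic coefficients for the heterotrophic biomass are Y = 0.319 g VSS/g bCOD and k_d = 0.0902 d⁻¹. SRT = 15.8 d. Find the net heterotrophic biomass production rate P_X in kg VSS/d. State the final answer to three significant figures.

P_X ≈ 250 kg VSS/d

Correct the yield for decay: Y_obs = Y/(1 + k_d θ_c) = 0.319 / (1 + 0.0902 × 15.8) = 0.319 / 2.425 = 0.1315.
Substrate removed = Q·(S₀ − S) = 1460 m³/d × (1320 − 20.1) g/m³ = 1.9×10^6 g/d = 1898 kg/d.
Biomass produced: P_X = Y_obs·Q·ΔS = 0.1315 × 1898 ≈ 249.6 kg VSS/d.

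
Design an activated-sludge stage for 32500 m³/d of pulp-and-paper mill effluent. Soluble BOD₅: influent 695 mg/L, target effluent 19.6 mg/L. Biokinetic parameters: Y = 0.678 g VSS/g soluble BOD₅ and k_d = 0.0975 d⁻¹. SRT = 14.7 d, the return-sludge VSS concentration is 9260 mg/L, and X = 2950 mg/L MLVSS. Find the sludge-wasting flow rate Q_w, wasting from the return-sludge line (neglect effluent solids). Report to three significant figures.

Steady-state biomass mass balance: V·X·(1 + k_d·θ_c) = Y·Q·(S₀ − S)·θ_c, so V = 0.678 × 32500 × (695 − 19.6) × 14.7 / [2950 × (1 + 0.0975 × 14.7)] = 2.19×10^8 / 7178 = 30478 m³.
Q_w = (V·X)/(θ_c X_r) = 30478 × 2950 / (14.7 × 9260) = 660.5 m³/d.

Q_w ≈ 661 m³/d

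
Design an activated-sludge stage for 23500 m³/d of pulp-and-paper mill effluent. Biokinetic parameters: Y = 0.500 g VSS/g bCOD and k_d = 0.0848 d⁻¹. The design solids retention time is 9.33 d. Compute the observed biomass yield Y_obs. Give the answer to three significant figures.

The observed yield is Y_obs = Y/(1 + k_d·θ_c) = 0.500 / (1 + 0.0848 × 9.33) = 0.500 / 1.791 = 0.2791 g VSS per g bCOD removed.

Y_obs ≈ 0.279 g VSS/g bCOD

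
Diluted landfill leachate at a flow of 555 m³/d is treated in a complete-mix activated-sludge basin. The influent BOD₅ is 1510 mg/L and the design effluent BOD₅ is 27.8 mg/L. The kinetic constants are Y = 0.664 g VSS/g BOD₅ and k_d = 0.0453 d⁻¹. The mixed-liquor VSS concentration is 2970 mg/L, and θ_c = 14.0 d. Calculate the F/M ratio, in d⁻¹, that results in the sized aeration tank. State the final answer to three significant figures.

F/M ≈ 0.179 d⁻¹

From the SRT design equation V = Y Q (S₀−S) θ_c / [X (1 + k_d θ_c)] = 0.664 × 555 × (1510 − 27.8) × 14.0 / [2970 × (1 + 0.0453 × 14.0)] = 7.65×10^6 / 4854 = 1576 m³.
F/M = applied load / biomass = Q·S₀/(V·X) = 555 × 1510 / (1576 × 2970) = 0.1791 d⁻¹.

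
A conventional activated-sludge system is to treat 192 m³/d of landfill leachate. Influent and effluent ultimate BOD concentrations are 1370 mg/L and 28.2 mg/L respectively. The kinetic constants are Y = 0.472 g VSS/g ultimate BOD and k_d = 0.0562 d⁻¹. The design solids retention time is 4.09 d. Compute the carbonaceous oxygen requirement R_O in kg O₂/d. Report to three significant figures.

Correct the yield for decay: Y_obs = Y/(1 + k_d θ_c) = 0.472 / (1 + 0.0562 × 4.09) = 0.472 / 1.230 = 0.3838.
Mass of ultimate BOD removed per day: Q(S₀ − S) = 192 × 1342 g/m³ = 257.6 kg/d.
Biomass synthesised: P_X = Y_obs × 257.6 = 98.87 kg VSS/d.
R_O = Q·(S₀ − S) − 1.42·P_X = 257.6 − 1.42 × 98.87 = 117.2 kg O₂/d.

R_O ≈ 117 kg O₂/d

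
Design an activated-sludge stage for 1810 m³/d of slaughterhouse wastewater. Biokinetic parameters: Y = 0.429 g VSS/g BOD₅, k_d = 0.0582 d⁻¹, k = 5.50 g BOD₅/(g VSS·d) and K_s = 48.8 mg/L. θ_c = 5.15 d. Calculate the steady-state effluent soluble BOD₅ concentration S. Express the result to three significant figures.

For a completely mixed reactor with recycle the Lawrence–McCarty relation gives S = K_s·(1 + k_d·θ_c) / [θ_c·(Y·k − k_d) − 1] = 48.8 × (1 + 0.0582 × 5.15) / [5.15 × (0.429 × 5.50 − 0.0582) − 1] = 63.43 / 10.85 = 5.845 mg/L.

S ≈ 5.84 mg/L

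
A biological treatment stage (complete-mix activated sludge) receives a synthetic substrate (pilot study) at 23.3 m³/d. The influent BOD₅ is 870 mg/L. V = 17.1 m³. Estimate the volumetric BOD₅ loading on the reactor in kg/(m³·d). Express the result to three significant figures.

L_v ≈ 1.19 kg BOD₅/(m³·d)

Applied BOD₅ load per unit volume = Q·S₀/V = (23.3 × 870/1000)/17.10 = 1.185 kg BOD₅·m⁻³·d⁻¹.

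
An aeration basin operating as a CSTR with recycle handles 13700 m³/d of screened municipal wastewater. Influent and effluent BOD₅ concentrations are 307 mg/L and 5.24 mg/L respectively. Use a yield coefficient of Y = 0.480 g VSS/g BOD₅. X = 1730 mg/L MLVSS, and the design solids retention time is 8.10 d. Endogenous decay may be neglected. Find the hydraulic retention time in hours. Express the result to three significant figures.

τ ≈ 16.3 h

With k_d = 0 the design equation reduces to V = Y Q (S₀−S) θ_c / X = 0.480 × 13700 × (307 − 5.24) × 8.10 / 1730 = 9291 m³.
Hydraulic retention time τ = V/Q = 9291 / 13700 = 0.6782 d = 16.28 h.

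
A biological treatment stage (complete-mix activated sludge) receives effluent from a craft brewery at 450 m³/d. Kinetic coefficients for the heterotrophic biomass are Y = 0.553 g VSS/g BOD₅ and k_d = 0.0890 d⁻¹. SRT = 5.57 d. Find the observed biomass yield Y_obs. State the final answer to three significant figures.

Y_obs ≈ 0.370 g VSS/g BOD₅

Correct the yield for decay: Y_obs = Y/(1 + k_d θ_c) = 0.553 / (1 + 0.0890 × 5.57) = 0.553 / 1.496 = 0.3697.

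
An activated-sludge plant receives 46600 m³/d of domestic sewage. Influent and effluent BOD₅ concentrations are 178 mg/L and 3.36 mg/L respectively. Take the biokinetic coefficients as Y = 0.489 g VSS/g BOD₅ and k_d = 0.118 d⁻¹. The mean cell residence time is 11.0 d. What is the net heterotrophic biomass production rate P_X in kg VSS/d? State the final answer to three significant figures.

Correct the yield for decay: Y_obs = Y/(1 + k_d θ_c) = 0.489 / (1 + 0.118 × 11.0) = 0.489 / 2.298 = 0.2128.
ΔS = 178 − 3.36 = 174.6 mg/L, so the substrate removal rate is 46600 × 174.6/1000 = 8138 kg BOD₅/d.
P_X = Y_obs · Q(S₀ − S) = 0.2128 × 8138 = 1732 kg VSS/d.

P_X ≈ 1730 kg VSS/d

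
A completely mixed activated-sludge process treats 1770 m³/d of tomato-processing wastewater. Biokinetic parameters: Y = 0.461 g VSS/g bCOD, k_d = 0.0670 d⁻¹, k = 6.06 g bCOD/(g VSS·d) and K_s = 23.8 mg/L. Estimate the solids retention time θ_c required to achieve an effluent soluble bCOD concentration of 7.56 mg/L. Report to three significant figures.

θ_c ≈ 1.65 d

At the target effluent, Y k S/(K_s+S) = 0.461×6.06×7.56/31.36 = 0.6735 d⁻¹.
Then 1/θ_c = μ − k_d = 0.6735 − 0.0670 = 0.6065 d⁻¹, giving θ_c = 1.649 d.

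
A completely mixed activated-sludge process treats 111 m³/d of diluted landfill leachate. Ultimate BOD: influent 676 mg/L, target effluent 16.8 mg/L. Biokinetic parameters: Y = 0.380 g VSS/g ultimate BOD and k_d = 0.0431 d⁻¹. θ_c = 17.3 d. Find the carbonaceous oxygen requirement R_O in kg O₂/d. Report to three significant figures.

Observed yield with endogenous decay: Y_obs = Y / (1 + k_d·θ_c) = 0.380 / (1 + 0.0431 × 17.3) = 0.380 / 1.746 = 0.2177 g VSS/g ultimate BOD.
Substrate removed = Q·(S₀ − S) = 111 m³/d × (676 − 16.8) g/m³ = 7.32×10^4 g/d = 73.17 kg/d.
Biomass synthesised: P_X = Y_obs × 73.17 = 15.93 kg VSS/d.
Carbonaceous O₂ demand = substrate oxidised − cell-mass equivalent = 73.17 − 1.42 × 15.93 = 50.55 kg O₂/d.

R_O ≈ 50.6 kg O₂/d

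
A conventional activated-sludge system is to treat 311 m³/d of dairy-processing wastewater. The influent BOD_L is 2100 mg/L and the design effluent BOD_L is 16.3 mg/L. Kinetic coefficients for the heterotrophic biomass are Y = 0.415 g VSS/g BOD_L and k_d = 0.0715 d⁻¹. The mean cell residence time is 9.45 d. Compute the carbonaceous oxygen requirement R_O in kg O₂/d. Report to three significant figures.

Correct the yield for decay: Y_obs = Y/(1 + k_d θ_c) = 0.415 / (1 + 0.0715 × 9.45) = 0.415 / 1.676 = 0.2477.
Mass of BOD_L removed per day: Q(S₀ − S) = 311 × 2084 g/m³ = 648.0 kg/d.
P_X = Y_obs·Q·(S₀ − S) = 0.2477 × 648.0 = 160.5 kg VSS/d.
R_O = Q·(S₀ − S) − 1.42·P_X = 648.0 − 1.42 × 160.5 = 420.1 kg O₂/d.

R_O ≈ 420 kg O₂/d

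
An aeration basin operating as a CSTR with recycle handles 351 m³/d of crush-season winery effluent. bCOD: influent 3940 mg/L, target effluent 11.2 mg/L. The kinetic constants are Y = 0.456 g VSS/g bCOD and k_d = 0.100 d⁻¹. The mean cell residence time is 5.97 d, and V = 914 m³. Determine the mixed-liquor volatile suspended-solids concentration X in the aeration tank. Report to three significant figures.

X = Y·Q·ΔS·θ_c / [V·(1 + k_d θ_c)] = 0.456 × 351 × (3940 − 11.2) × 5.97 / [914 × (1 + 0.100 × 5.97)] = 2572 mg/L.

X ≈ 2570 mg/L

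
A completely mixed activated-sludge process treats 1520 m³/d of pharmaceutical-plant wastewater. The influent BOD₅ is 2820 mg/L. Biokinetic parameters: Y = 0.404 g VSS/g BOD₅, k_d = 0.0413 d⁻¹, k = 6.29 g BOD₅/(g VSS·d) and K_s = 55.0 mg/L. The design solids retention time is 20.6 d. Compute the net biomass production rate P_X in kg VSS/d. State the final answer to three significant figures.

P_X ≈ 935 kg VSS/d

From the Monod/SRT balance for a CMAS, S = K_s·(1+k_d θ_c)/[θ_c·(Y k − k_d) − 1] = 55.0 × (1 + 0.0413 × 20.6) / [20.6 × (0.404 × 6.29 − 0.0413) − 1] = 101.8 / 50.50 = 2.016 mg/L.
Y_obs = Y / (1 + k_d θ_c) = 0.404 / (1 + 0.0413 × 20.6) = 0.404 / 1.851 = 0.2183.
Mass of BOD₅ removed per day: Q(S₀ − S) = 1520 × 2818 g/m³ = 4283 kg/d.
Biomass produced: P_X = Y_obs·Q·ΔS = 0.2183 × 4283 ≈ 935.0 kg VSS/d.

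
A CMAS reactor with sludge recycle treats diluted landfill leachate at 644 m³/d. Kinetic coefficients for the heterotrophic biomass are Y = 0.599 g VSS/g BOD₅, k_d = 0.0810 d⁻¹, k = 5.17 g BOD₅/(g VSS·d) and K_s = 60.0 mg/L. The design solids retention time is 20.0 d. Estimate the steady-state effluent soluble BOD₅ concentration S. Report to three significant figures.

From the Monod/SRT balance for a CMAS, S = K_s·(1+k_d θ_c)/[θ_c·(Y k − k_d) − 1] = 60.0 × (1 + 0.0810 × 20.0) / [20.0 × (0.599 × 5.17 − 0.0810) − 1] = 157.2 / 59.32 = 2.650 mg/L.

S ≈ 2.65 mg/L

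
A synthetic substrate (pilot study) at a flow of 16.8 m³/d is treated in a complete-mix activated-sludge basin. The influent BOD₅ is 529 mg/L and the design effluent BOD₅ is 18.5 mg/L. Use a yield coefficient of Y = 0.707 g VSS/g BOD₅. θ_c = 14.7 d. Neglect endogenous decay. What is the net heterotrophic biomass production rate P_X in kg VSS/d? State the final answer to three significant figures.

P_X ≈ 6.06 kg VSS/d

Since k_d ≈ 0, Y_obs = Y = 0.707 g VSS/g BOD₅.
Substrate removed = Q·(S₀ − S) = 16.8 m³/d × (529 − 18.5) g/m³ = 8.58×10^3 g/d = 8.576 kg/d.
Biomass produced: P_X = Y_obs·Q·ΔS = 0.7070 × 8.576 ≈ 6.064 kg VSS/d.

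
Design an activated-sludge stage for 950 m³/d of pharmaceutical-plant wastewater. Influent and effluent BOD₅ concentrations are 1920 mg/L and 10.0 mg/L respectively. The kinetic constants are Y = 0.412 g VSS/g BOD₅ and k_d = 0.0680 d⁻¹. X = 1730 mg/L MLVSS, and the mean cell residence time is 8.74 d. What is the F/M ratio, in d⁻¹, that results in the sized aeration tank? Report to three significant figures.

From the SRT design equation V = Y Q (S₀−S) θ_c / [X (1 + k_d θ_c)] = 0.412 × 950 × (1920 − 10.0) × 8.74 / [1730 × (1 + 0.0680 × 8.74)] = 6.53×10^6 / 2758 = 2369 m³.
F/M = applied load / biomass = Q·S₀/(V·X) = 950 × 1920 / (2369 × 1730) = 0.4451 d⁻¹.

F/M ≈ 0.445 d⁻¹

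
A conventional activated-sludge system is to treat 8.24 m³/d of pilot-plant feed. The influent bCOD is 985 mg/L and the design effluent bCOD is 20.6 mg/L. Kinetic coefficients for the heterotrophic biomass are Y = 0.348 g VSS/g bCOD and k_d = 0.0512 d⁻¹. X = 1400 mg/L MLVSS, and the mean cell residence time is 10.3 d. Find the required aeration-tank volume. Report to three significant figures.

From the SRT design equation V = Y Q (S₀−S) θ_c / [X (1 + k_d θ_c)] = 0.348 × 8.24 × (985 − 20.6) × 10.3 / [1400 × (1 + 0.0512 × 10.3)] = 2.85×10^4 / 2138 = 13.32 m³.

V ≈ 13.3 m³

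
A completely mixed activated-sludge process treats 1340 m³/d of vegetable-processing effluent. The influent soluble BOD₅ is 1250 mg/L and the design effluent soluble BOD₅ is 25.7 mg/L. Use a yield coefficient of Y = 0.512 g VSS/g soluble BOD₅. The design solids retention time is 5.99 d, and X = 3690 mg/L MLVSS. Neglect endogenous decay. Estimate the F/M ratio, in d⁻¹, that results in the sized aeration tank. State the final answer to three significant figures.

F/M ≈ 0.333 d⁻¹

With k_d = 0 the design equation reduces to V = Y Q (S₀−S) θ_c / X = 0.512 × 1340 × (1250 − 25.7) × 5.99 / 3690 = 1364 m³.
F/M = applied load / biomass = Q·S₀/(V·X) = 1340 × 1250 / (1364 × 3690) = 0.3329 d⁻¹.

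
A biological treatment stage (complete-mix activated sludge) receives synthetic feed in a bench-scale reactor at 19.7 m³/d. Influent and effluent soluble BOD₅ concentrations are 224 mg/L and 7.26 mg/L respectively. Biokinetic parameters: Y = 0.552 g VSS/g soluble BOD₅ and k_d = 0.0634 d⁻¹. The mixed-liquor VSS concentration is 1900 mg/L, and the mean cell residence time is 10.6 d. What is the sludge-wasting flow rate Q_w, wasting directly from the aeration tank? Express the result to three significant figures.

Q_w ≈ 0.742 m³/d

From the SRT design equation V = Y Q (S₀−S) θ_c / [X (1 + k_d θ_c)] = 0.552 × 19.7 × (224 − 7.26) × 10.6 / [1900 × (1 + 0.0634 × 10.6)] = 2.5×10^4 / 3177 = 7.864 m³.
For wasting at MLVSS concentration, Q_w = V/θ_c = 7.864/10.6 = 0.7419 m³/d.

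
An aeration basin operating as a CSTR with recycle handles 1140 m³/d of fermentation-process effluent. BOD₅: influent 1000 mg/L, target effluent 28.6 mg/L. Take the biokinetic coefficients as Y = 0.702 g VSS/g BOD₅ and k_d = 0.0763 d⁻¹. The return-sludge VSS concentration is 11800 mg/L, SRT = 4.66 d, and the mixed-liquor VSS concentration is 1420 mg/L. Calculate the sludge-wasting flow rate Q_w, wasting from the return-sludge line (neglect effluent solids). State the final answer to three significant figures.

Q_w ≈ 48.6 m³/d

From the SRT design equation V = Y Q (S₀−S) θ_c / [X (1 + k_d θ_c)] = 0.702 × 1140 × (1000 − 28.6) × 4.66 / [1420 × (1 + 0.0763 × 4.66)] = 3.62×10^6 / 1925 = 1882 m³.
θ_c = V·X/(Q_w·X_r) when wasting from the recycle, so Q_w = V·X/(θ_c·X_r) = 1882 × 1420 / (4.66 × 11800) = 48.60 m³/d.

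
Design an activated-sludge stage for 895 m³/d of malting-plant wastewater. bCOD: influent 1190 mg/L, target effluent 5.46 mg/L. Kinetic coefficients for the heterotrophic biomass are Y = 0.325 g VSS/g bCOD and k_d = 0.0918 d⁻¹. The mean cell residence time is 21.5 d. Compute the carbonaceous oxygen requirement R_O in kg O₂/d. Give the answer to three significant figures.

R_O ≈ 896 kg O₂/d

The observed yield is Y_obs = Y/(1 + k_d·θ_c) = 0.325 / (1 + 0.0918 × 21.5) = 0.325 / 2.974 = 0.1093 g VSS per g bCOD removed.
Mass of bCOD removed per day: Q(S₀ − S) = 895 × 1185 g/m³ = 1060 kg/d.
Net sludge production P_X = 0.1093 × 1060 = 115.9 kg VSS/d.
Carbonaceous O₂ demand = substrate oxidised − cell-mass equivalent = 1060 − 1.42 × 115.9 = 895.6 kg O₂/d.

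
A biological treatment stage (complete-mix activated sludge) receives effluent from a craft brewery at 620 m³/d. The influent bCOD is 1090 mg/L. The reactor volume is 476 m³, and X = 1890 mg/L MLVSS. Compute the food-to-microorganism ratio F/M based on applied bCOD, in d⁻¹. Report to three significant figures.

F/M = applied load / biomass = Q·S₀/(V·X) = 620 × 1090 / (476.0 × 1890) = 0.7512 d⁻¹.

F/M ≈ 0.751 d⁻¹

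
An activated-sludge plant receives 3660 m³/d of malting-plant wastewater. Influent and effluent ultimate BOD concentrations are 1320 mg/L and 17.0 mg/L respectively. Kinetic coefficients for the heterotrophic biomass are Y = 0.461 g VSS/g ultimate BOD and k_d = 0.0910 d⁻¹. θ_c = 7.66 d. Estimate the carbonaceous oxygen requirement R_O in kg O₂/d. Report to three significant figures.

Y_obs = Y / (1 + k_d θ_c) = 0.461 / (1 + 0.0910 × 7.66) = 0.461 / 1.697 = 0.2716.
Mass of ultimate BOD removed per day: Q(S₀ − S) = 3660 × 1303 g/m³ = 4769 kg/d.
Biomass synthesised: P_X = Y_obs × 4769 = 1295 kg VSS/d.
R_O = Q·(S₀ − S) − 1.42·P_X = 4769 − 1.42 × 1295 = 2929 kg O₂/d.

R_O ≈ 2930 kg O₂/d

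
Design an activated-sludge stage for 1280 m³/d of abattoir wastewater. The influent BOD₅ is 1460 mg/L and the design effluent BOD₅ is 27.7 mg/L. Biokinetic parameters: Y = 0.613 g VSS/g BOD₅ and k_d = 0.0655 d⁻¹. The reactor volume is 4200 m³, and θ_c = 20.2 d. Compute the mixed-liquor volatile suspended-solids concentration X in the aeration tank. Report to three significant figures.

Solving the biomass balance for X: X = Y Q (S₀−S) θ_c / [V (1+k_d θ_c)] = 0.613 × 1280 × (1460 − 27.7) × 20.2 / [4200 × (1 + 0.0655 × 20.2)] = 2327 mg/L.

X ≈ 2330 mg/L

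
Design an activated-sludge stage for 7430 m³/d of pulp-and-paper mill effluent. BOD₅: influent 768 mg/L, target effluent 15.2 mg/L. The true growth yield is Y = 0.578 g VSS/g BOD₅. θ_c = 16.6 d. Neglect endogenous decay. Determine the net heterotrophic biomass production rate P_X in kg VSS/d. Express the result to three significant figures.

No decay correction is needed, so Y_obs = Y = 0.578.
Q·(S₀ − S) = 7430 × (768 − 15.2) × 10⁻³ = 5593 kg/d removed.
Biomass produced: P_X = Y_obs·Q·ΔS = 0.5780 × 5593 ≈ 3233 kg VSS/d.

P_X ≈ 3230 kg VSS/d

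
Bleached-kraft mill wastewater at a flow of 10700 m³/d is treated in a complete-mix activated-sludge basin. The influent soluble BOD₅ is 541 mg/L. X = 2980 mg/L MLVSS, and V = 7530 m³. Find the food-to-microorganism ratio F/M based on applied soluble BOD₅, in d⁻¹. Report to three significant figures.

F/M ≈ 0.258 d⁻¹

Food-to-microorganism ratio F/M = Q S₀ / (V X) = 10700 × 541 / (7530 × 2980) = 0.2580 d⁻¹.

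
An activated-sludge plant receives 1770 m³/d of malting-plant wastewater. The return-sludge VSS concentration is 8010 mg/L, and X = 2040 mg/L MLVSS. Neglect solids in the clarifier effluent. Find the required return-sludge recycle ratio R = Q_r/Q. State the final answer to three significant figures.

R ≈ 0.342

Solids balance on the clarifier gives (1+R)X = R·X_r, so R = X/(X_r − X) = 2040 / (8010 − 2040) = 0.3417.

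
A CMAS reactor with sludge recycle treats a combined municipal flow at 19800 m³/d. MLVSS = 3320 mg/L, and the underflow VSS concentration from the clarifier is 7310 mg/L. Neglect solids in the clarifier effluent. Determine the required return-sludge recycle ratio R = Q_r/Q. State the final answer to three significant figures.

R ≈ 0.832

R = Q_r/Q = X/(X_r − X) = 3320 / (7310 − 3320) = 0.8321.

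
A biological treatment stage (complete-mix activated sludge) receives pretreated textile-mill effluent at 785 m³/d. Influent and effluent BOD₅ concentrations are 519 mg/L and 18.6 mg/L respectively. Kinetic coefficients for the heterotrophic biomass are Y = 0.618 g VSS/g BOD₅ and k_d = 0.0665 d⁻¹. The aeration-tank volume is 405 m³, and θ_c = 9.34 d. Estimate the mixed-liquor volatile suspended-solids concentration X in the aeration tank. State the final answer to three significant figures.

X = Y·Q·ΔS·θ_c / [V·(1 + k_d θ_c)] = 0.618 × 785 × (519 − 18.6) × 9.34 / [405 × (1 + 0.0665 × 9.34)] = 3453 mg/L.

X ≈ 3450 mg/L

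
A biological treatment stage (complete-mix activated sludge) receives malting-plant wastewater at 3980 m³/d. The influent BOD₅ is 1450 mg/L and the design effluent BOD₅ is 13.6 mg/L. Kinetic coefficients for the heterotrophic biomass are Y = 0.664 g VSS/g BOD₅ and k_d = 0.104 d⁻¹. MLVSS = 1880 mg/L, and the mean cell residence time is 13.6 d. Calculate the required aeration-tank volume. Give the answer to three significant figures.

Steady-state biomass mass balance: V·X·(1 + k_d·θ_c) = Y·Q·(S₀ − S)·θ_c, so V = 0.664 × 3980 × (1450 − 13.6) × 13.6 / [1880 × (1 + 0.104 × 13.6)] = 5.16×10^7 / 4539 = 11374 m³.

V ≈ 11400 m³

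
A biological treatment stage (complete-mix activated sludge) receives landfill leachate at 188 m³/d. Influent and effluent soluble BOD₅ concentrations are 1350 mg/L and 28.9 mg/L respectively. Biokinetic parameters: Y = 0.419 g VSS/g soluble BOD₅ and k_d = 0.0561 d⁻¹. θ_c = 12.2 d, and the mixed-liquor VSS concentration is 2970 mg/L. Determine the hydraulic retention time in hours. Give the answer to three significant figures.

τ ≈ 32.4 h

From the SRT design equation V = Y Q (S₀−S) θ_c / [X (1 + k_d θ_c)] = 0.419 × 188 × (1350 − 28.9) × 12.2 / [2970 × (1 + 0.0561 × 12.2)] = 1.27×10^6 / 5003 = 253.8 m³.
τ = V/Q = 253.8/188 = 1.350 d, or 32.40 h.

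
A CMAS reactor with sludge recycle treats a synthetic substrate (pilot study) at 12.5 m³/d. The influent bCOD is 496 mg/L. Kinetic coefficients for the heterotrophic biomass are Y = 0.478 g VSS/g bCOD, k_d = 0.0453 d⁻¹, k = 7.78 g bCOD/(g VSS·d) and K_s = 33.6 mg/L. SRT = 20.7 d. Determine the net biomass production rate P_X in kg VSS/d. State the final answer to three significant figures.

For a completely mixed reactor with recycle the Lawrence–McCarty relation gives S = K_s·(1 + k_d·θ_c) / [θ_c·(Y·k − k_d) − 1] = 33.6 × (1 + 0.0453 × 20.7) / [20.7 × (0.478 × 7.78 − 0.0453) − 1] = 65.11 / 75.04 = 0.8676 mg/L.
Y_obs = Y / (1 + k_d θ_c) = 0.478 / (1 + 0.0453 × 20.7) = 0.478 / 1.938 = 0.2467.
Substrate removed = Q·(S₀ − S) = 12.5 m³/d × (496 − 0.868) g/m³ = 6.19×10^3 g/d = 6.189 kg/d.
Biomass produced: P_X = Y_obs·Q·ΔS = 0.2467 × 6.189 ≈ 1.527 kg VSS/d.

P_X ≈ 1.53 kg VSS/d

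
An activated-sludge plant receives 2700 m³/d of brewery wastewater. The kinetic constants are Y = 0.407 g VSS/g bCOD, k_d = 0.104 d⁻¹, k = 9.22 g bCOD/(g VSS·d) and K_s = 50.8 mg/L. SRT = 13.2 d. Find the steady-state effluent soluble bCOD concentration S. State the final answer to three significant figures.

For a completely mixed reactor with recycle the Lawrence–McCarty relation gives S = K_s·(1 + k_d·θ_c) / [θ_c·(Y·k − k_d) − 1] = 50.8 × (1 + 0.104 × 13.2) / [13.2 × (0.407 × 9.22 − 0.104) − 1] = 120.5 / 47.16 = 2.556 mg/L.

S ≈ 2.56 mg/L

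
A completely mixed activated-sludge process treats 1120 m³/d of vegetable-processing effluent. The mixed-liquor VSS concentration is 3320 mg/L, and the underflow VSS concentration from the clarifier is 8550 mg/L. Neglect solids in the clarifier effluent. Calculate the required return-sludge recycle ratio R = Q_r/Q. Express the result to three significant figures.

R = Q_r/Q = X/(X_r − X) = 3320 / (8550 − 3320) = 0.6348.

R ≈ 0.635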